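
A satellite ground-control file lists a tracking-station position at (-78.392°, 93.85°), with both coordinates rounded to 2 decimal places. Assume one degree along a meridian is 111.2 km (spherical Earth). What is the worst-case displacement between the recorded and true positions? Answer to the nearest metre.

567 metres

Rounding to 2 decimal places leaves each coordinate within ±0.005° of the true value.
North–south component: 0.005° × 111200 = 556 m.
Longitude error → 0.005 × 111200 × cos 78.392° = 0.005 × 111200 × 0.2012 ≈ 111.875 m.
Worst case both components are at the extreme and orthogonal: √(556² + 111.875²) ≈ 567.144 m.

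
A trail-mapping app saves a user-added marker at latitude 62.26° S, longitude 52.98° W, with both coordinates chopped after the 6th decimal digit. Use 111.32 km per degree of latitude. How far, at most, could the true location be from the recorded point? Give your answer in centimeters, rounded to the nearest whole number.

12 centimeters

Truncating at 6 decimal places can drop up to a full unit in the last place, so each coordinate may be off by as much as 1e-06°.
North–south component: 1e-06° × 111320 = 0.11132 m.
E–W at 62.26°: 1e-06° × 111320 × cos 62.26° = 1e-06 × 111320 × 0.4655 ≈ 0.051815 m.
The two errors are perpendicular, so the maximum displacement is √(0.11132² + 0.051815²) ≈ 0.122788 m.
That is 0.122788 m = 12.279 cm.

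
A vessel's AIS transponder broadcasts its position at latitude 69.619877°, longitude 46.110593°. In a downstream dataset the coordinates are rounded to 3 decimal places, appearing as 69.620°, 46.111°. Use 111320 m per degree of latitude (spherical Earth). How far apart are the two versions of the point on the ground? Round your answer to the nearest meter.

21 meters

The latitude changed by -0.000123° and the longitude by -0.000407°.
North–south shift: -0.000123 × 111320 = -13.6924 m.
E–W at 69.62°: -0.000407° × 111320 × cos 69.62° = -0.000407 × 111320 × 0.3482 ≈ -15.778 m.
Hypotenuse of the two orthogonal shifts: √(13.6924² + 15.778²) = 20.8908 m.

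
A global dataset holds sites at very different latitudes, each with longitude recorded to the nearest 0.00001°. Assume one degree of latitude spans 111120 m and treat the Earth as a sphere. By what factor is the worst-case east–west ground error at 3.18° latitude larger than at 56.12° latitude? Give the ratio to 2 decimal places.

Rounding to 5 decimal places leaves the longitude within ±5e-06° of the true value.
At 3.18°: 5e-06° × 111120 × cos 3.18° = 5e-06 × 111120 × 0.9985 ≈ 0.55474 m.
At 56.12°: 5e-06° × 111120 × cos 56.12° = 5e-06 × 111120 × 0.5575 ≈ 0.30972 m.
Ratio: 0.55474 / 0.30972 = cos 3.18° / cos 56.12° ≈ 1.7911.

1.79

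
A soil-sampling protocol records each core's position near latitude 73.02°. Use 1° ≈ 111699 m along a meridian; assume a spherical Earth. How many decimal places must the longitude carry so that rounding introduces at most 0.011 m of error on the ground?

At 73.02° one degree of longitude covers 111699 × cos 73.02° ≈ 111699 × 0.2920 ≈ 32620.3 m.
Rounding to N decimal places gives at most 0.5 × 10⁻ᴺ degrees of error, i.e. 0.5 × 10⁻ᴺ × 32620.3 m.
Setting 16310.2 × 10⁻ᴺ ≤ 0.011 gives 10ᴺ ≥ 1.483e+06, i.e. N ≥ 6.17.
At 6 places the error can reach 0.0163 m, but 7 places keeps it to 0.00163 m.

7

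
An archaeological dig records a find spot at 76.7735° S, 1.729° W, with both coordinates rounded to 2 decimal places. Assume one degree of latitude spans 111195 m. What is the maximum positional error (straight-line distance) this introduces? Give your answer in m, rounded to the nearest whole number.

Rounding to 2 decimal places leaves each coordinate within ±0.005° of the true value.
Latitude error → 0.005 × 111195 = 555.975 m along the meridian.
Longitude error → 0.005 × 111195 × cos 76.7735° = 0.005 × 111195 × 0.2288 ≈ 127.208 m.
Worst case both components are at the extreme and orthogonal: √(555.975² + 127.208²) ≈ 570.342 m.

570 m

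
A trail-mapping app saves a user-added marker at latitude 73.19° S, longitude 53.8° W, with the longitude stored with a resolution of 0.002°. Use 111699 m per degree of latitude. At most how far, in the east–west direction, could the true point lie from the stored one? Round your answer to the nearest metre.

With a 0.002° grid the true value lies within half a step, ±0.002°/2 = ±0.001°, of the stored one.
At latitude 73.19° a degree of longitude spans 111699 m × cos 73.19° = 111699 × 0.2892 ≈ 32303.2 m.
Maximum E–W displacement: 0.001 × 32303.2 = 32.3032 m.

32 metres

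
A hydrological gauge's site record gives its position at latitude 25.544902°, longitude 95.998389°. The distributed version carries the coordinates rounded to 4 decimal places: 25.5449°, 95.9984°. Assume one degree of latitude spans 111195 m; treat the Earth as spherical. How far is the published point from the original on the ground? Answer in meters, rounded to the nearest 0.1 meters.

1.1 meters

Δlat = 25.544902 − 25.5449 = +0.000002°; Δlon = 95.998389 − 95.9984 = -0.000011°.
North–south shift: 0.000002 × 111195 = 0.22239 m.
E–W at 25.5449°: -0.000011° × 111195 × cos 25.5449° = -0.000011 × 111195 × 0.9022 ≈ -1.10358 m.
Hypotenuse of the two orthogonal shifts: √(0.22239² + 1.10358²) = 1.12576 m.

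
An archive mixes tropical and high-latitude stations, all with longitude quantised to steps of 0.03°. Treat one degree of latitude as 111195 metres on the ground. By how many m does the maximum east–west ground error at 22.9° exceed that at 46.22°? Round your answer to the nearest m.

With a 0.03° grid the true value lies within half a step, ±0.03°/2 = ±0.015°, of the stored one.
At 22.9°: 0.015° × 111195 × cos 22.9° = 0.015 × 111195 × 0.9212 ≈ 1536.5 m.
Error at 46.22° = 0.015° × 111195 × cos 46.22° ≈ 1667.9 × 0.6919 = 1154 m.
Difference: 1536.5 − 1154 = 382.45 m.

382 m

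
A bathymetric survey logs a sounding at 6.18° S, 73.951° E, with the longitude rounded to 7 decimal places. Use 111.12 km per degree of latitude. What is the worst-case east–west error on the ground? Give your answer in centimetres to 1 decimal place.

0.6 centimetres

Rounding to 7 decimal places leaves the longitude within ±5e-08° of the true value.
One degree of longitude at 6.18° is 111120 × cos 6.18° ≈ 111120 × 0.9942 = 110474 m.
Maximum E–W displacement: 5e-08 × 110474 = 0.00552371 m.
That is 0.00552371 m = 0.55237 cm.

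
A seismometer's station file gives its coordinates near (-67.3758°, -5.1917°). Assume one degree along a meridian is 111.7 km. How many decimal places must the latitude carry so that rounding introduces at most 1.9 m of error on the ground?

5 decimal places

One degree of latitude covers 111700 m.
N decimal places → at most half a unit in the last place, 0.5 × 10⁻ᴺ° = 111700/2 × 10⁻ᴺ m.
Setting 55850 × 10⁻ᴺ ≤ 1.9 gives 10ᴺ ≥ 2.939e+04, i.e. N ≥ 4.47.
So 5 decimal places suffice (0.558 m); 4 would allow up to 5.58 m.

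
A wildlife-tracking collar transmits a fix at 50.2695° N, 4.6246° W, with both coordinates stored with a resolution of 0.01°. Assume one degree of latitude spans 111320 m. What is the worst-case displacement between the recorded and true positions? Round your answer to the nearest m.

661 m

With a 0.01° grid the true value lies within half a step, ±0.01°/2 = ±0.005°, of the stored one.
N–S: 0.005° × 111320 m/° = 556.6 m.
Longitude error → 0.005 × 111320 × cos 50.2695° = 0.005 × 111320 × 0.6392 ≈ 355.766 m.
Combining orthogonally: (556.6² + 355.766²)^½ ≈ 660.585 m.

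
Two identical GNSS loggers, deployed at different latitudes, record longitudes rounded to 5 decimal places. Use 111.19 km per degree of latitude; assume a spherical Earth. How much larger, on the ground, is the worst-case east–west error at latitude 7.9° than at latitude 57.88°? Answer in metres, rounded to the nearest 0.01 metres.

0.26 metres

Rounding to 5 decimal places leaves the longitude within ±5e-06° of the true value.
Error at 7.9° = 5e-06° × 111190 × cos 7.9° ≈ 0.55595 × 0.9905 = 0.55067 m.
At 57.88°: 5e-06° × 111190 × cos 57.88° = 5e-06 × 111190 × 0.5317 ≈ 0.2956 m.
Difference: 0.55067 − 0.2956 = 0.25508 m.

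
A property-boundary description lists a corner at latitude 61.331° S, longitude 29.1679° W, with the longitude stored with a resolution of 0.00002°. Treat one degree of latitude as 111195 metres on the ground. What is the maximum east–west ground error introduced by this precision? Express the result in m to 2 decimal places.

0.53 m

With a 0.00002° grid the true value lies within half a step, ±0.00002°/2 = ±1e-05°, of the stored one.
At latitude 61.331° a degree of longitude spans 111195 m × cos 61.331° = 111195 × 0.4797 ≈ 53345.7 m.
East–west error: 1e-05° × 53345.7 m/° ≈ 0.533457 m.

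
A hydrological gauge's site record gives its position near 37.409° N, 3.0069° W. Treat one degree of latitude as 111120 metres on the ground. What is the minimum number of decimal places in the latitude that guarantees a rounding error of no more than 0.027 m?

One degree of latitude covers 111120 m.
With N decimal places the half-ulp bound is 0.5·10⁻ᴺ°, or 0.5·10⁻ᴺ × 111120 m on the ground.
Need 0.5 × 111120 × 10⁻ᴺ ≤ 0.027 → 10⁻ᴺ ≤ 4.860e-07, so N ≥ 6.31.
At 6 places the error can reach 0.0556 m, but 7 places keeps it to 0.00556 m.

7 decimal places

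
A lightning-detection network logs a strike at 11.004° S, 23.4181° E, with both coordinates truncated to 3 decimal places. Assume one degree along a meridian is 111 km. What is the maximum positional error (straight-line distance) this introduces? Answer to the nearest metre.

156 metres

Truncating at 3 decimal places can drop up to a full unit in the last place, so each coordinate may be off by as much as 0.001°.
Latitude error → 0.001 × 111000 = 111 m along the meridian.
E–W at 11.004°: 0.001° × 111000 × cos 11.004° = 0.001 × 111000 × 0.9816 ≈ 108.959 m.
The two errors are perpendicular, so the maximum displacement is √(111² + 108.959²) ≈ 155.541 m.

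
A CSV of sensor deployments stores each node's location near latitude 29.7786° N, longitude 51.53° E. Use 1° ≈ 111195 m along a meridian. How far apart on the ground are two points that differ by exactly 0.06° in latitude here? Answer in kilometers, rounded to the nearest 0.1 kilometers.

6.7 kilometers

Along a meridian 0.06° is 0.06 × 111195 = 6671.7 m.
That is 6671.7 m = 6.6717 km.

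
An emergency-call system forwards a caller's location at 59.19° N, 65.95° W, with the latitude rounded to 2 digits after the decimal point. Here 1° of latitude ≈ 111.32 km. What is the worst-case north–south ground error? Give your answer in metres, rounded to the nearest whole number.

Rounding to 2 decimal places leaves the latitude within ±0.005° of the true value.
So the N–S error is at most 0.005 × 111320 = 556.6 m.

557 metres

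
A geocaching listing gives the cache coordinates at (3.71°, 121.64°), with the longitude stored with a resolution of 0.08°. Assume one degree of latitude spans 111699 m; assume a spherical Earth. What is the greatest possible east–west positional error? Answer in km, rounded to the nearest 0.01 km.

With a 0.08° grid the true value lies within half a step, ±0.08°/2 = ±0.04°, of the stored one.
One degree of longitude at 3.71° is 111699 × cos 3.71° ≈ 111699 × 0.9979 = 111465 m.
Maximum E–W displacement: 0.04 × 111465 = 4458.6 m.
That is 4458.6 m = 4.4586 km.

4.46 km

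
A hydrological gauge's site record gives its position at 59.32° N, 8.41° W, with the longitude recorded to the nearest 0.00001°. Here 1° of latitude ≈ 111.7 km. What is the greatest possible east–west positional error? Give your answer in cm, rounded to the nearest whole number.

Rounding to 5 decimal places leaves the longitude within ±5e-06° of the true value.
At latitude 59.32° a degree of longitude spans 111700 m × cos 59.32° = 111700 × 0.5102 ≈ 56994.1 m.
So at most 5e-06° × 56994.1 ≈ 0.284971 m east–west.
That is 0.284971 m = 28.497 cm.

28 cm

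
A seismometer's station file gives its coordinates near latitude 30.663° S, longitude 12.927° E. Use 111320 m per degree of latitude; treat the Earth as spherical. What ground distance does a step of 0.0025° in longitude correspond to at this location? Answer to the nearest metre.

239 metres

At 30.663° a degree of longitude is 111320 × cos 30.663° ≈ 95755.4 m, so 0.0025° corresponds to 239.389 m.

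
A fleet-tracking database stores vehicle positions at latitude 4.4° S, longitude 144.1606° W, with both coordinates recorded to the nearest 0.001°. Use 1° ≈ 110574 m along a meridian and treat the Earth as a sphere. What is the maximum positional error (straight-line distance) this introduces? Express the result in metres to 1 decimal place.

78.1 metres

Rounding to 3 decimal places leaves each coordinate within ±0.0005° of the true value.
N–S: 0.0005° × 110574 m/° = 55.287 m.
Longitude error → 0.0005 × 110574 × cos 4.4° = 0.0005 × 110574 × 0.9971 ≈ 55.1241 m.
The two errors are perpendicular, so the maximum displacement is √(55.287² + 55.1241²) ≈ 78.0725 m.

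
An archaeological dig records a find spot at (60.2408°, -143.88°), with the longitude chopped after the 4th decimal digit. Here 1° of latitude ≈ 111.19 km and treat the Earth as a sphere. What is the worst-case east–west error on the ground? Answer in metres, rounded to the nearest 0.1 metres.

5.5 metres

Truncating at 4 decimal places can drop up to a full unit in the last place, so the longitude may be off by as much as 0.0001°.
One degree of longitude at 60.2408° is 111190 × cos 60.2408° ≈ 111190 × 0.4964 = 55189.8 m.
Maximum E–W displacement: 0.0001 × 55189.8 = 5.51898 m.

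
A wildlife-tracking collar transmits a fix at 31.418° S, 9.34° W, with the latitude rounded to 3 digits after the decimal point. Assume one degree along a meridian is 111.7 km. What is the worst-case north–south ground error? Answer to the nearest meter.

Rounding to 3 decimal places leaves the latitude within ±0.0005° of the true value.
Along the meridian that is 0.0005° × 111700 m/° = 55.85 m.

56 meters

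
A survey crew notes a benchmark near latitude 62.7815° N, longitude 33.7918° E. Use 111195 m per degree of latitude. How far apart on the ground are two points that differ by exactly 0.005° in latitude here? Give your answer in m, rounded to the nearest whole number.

Along a meridian 0.005° is 0.005 × 111195 = 555.975 m.

556 m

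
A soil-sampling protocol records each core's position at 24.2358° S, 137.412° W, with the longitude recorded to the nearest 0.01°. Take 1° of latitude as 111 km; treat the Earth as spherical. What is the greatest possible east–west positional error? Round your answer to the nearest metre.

Rounding to 2 decimal places leaves the longitude within ±0.005° of the true value.
Parallels shrink by cos φ, so at 24.2358° a degree of longitude is 111000 × 0.9119 ≈ 101217 m.
East–west error: 0.005° × 101217 m/° ≈ 506.084 m.

506 metres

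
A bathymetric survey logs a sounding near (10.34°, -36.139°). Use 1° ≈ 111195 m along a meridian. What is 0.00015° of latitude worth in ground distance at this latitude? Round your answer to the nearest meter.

17 meters

0.00015° × 111195 m/° = 16.6793 m.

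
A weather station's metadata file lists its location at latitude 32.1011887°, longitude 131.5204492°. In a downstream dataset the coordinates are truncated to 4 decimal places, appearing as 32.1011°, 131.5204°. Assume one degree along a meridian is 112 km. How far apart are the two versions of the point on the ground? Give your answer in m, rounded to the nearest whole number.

Δlat = 32.1011887 − 32.1011 = +0.0000887°; Δlon = 131.5204492 − 131.5204 = +0.0000492°.
N–S: 0.0000887° × 112000 m/° = 9.9344 m.
E–W at 32.1011°: 0.0000492° × 112000 × cos 32.1011° = 0.0000492 × 112000 × 0.8471 ≈ 4.66792 m.
Hypotenuse of the two orthogonal shifts: √(9.9344² + 4.66792²) = 10.9764 m.

11 m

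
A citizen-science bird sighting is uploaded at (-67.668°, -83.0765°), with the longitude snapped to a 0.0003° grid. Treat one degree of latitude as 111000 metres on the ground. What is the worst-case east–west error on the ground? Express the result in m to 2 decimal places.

With a 0.0003° grid the true value lies within half a step, ±0.0003°/2 = ±0.00015°, of the stored one.
Parallels shrink by cos φ, so at 67.668° a degree of longitude is 111000 × 0.3800 ≈ 42177 m.
Maximum E–W displacement: 0.00015 × 42177 = 6.32655 m.

6.33 m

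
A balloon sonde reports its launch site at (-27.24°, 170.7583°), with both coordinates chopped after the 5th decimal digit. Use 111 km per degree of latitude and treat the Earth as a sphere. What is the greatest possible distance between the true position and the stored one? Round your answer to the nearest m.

Truncating at 5 decimal places can drop up to a full unit in the last place, so each coordinate may be off by as much as 1e-05°.
N–S: 1e-05° × 111000 m/° = 1.11 m.
East–west component at 27.24°: 1e-05° × 111000 × cos 27.24° ≈ 1e-05 × 98689.8 ≈ 0.986898 m.
Combining orthogonally: (1.11² + 0.986898²)^½ ≈ 1.48528 m.

1 m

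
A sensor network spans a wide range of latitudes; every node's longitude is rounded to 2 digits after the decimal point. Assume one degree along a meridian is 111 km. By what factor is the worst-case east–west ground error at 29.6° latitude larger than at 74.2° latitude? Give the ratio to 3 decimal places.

Rounding to 2 decimal places leaves the longitude within ±0.005° of the true value.
Error at 29.6° = 0.005° × 111000 × cos 29.6° ≈ 555 × 0.8695 = 482.57 m.
Error at 74.2° = 0.005° × 111000 × cos 74.2° ≈ 555 × 0.2723 = 151.12 m.
Ratio: 482.57 / 151.12 = cos 29.6° / cos 74.2° ≈ 3.1934.

3.193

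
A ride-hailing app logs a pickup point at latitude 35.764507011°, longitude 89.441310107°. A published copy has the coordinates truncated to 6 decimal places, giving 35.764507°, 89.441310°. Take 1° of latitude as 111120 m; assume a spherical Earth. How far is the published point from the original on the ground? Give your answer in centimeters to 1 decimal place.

Δlat = 35.764507011 − 35.764507 = +0.000000011°; Δlon = 89.441310107 − 89.441310 = +0.000000107°.
N–S: 0.000000011° × 111120 m/° = 0.00122232 m.
E–W at 35.7645°: 0.000000107° × 111120 × cos 35.7645° = 0.000000107 × 111120 × 0.8114 ≈ 0.00964773 m.
Distance: √(0.00122232² + 0.00964773²) ≈ 0.00972485 m.
That is 0.00972485 m = 0.97248 cm.

1.0 centimeters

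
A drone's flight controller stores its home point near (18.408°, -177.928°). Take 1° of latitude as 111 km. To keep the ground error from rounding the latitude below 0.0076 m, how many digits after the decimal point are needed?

7 decimal places

One degree of latitude covers 111000 m.
N decimal places → at most half a unit in the last place, 0.5 × 10⁻ᴺ° = 111000/2 × 10⁻ᴺ m.
Need 0.5 × 111000 × 10⁻ᴺ ≤ 0.0076 → 10⁻ᴺ ≤ 1.369e-07, so N ≥ 6.86.
N = 6 would give 0.0555 m (too coarse); N = 7 gives 0.00555 m ≤ 0.0076 m.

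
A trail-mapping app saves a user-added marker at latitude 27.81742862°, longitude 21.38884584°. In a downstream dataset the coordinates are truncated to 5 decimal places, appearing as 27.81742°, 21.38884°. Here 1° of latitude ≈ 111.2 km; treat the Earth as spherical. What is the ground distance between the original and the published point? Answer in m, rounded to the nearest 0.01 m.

Δlat = 27.81742862 − 27.81742 = +0.00000862°; Δlon = 21.38884584 − 21.38884 = +0.00000584°.
N–S: 0.00000862° × 111200 m/° = 0.958544 m.
East–west at this latitude: 0.00000584° × 111200 × cos 27.8174° ≈ 0.00000584 × 98349.6 = 0.574362 m.
Distance: √(0.958544² + 0.574362²) ≈ 1.11745 m.

1.12 m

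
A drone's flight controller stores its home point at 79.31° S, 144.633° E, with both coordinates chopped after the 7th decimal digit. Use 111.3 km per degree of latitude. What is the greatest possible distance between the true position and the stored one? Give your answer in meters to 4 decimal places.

Truncating at 7 decimal places can drop up to a full unit in the last place, so each coordinate may be off by as much as 1e-07°.
North–south component: 1e-07° × 111300 = 0.01113 m.
E–W at 79.31°: 1e-07° × 111300 × cos 79.31° = 1e-07 × 111300 × 0.1855 ≈ 0.00206456 m.
Worst case both components are at the extreme and orthogonal: √(0.01113² + 0.00206456²) ≈ 0.0113199 m.

0.0113 meters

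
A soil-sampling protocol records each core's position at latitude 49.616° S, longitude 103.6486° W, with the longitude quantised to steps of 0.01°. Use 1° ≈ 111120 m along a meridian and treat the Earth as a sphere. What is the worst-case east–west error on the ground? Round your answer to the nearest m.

360 m

With a 0.01° grid the true value lies within half a step, ±0.01°/2 = ±0.005°, of the stored one.
One degree of longitude at 49.616° is 111120 × cos 49.616° ≈ 111120 × 0.6479 = 71995.4 m.
East–west error: 0.005° × 71995.4 m/° ≈ 359.977 m.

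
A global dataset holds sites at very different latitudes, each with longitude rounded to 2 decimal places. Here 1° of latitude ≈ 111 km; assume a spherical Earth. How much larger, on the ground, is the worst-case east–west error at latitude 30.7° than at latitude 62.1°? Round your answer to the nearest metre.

Rounding to 2 decimal places leaves the longitude within ±0.005° of the true value.
Error at 30.7° = 0.005° × 111000 × cos 30.7° ≈ 555 × 0.8599 = 477.22 m.
At 62.1°: 0.005° × 111000 × cos 62.1° = 0.005 × 111000 × 0.4679 ≈ 259.7 m.
So the lower-latitude error exceeds the higher by 477.22 − 259.7 = 217.52 m.

218 metres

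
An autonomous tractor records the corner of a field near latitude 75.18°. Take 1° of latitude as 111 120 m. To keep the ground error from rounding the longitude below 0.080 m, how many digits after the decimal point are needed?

6 decimal places

At 75.18° one degree of longitude covers 111120 × cos 75.18° ≈ 111120 × 0.2558 ≈ 28422.6 m.
With N decimal places the half-ulp bound is 0.5·10⁻ᴺ°, or 0.5·10⁻ᴺ × 28422.6 m on the ground.
Need 0.5 × 28422.6 × 10⁻ᴺ ≤ 0.080 → 10⁻ᴺ ≤ 5.629e-06, so N ≥ 5.25.
At 5 places the error can reach 0.142 m, but 6 places keeps it to 0.0142 m.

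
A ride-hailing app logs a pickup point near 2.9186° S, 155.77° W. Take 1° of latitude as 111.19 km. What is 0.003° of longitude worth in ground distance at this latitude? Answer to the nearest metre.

At 2.9186° a degree of longitude is 111190 × cos 2.9186° ≈ 111046 m, so 0.003° corresponds to 333.137 m.

333 metres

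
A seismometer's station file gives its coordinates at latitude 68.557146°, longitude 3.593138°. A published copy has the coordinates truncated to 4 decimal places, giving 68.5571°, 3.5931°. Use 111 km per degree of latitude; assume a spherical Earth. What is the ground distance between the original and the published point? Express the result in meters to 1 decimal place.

5.3 meters

Δlat = 68.557146 − 68.5571 = +0.000046°; Δlon = 3.593138 − 3.5931 = +0.000038°.
North–south shift: 0.000046 × 111000 = 5.106 m.
East–west at this latitude: 0.000038° × 111000 × cos 68.5571° ≈ 0.000038 × 40578.7 = 1.54199 m.
Hypotenuse of the two orthogonal shifts: √(5.106² + 1.54199²) = 5.33376 m.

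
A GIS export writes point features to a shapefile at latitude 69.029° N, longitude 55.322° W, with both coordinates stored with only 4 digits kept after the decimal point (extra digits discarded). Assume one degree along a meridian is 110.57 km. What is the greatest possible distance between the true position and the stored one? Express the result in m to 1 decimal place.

11.7 m

Truncating at 4 decimal places can drop up to a full unit in the last place, so each coordinate may be off by as much as 0.0001°.
N–S: 0.0001° × 110570 m/° = 11.057 m.
Longitude error → 0.0001 × 110570 × cos 69.029° = 0.0001 × 110570 × 0.3579 ≈ 3.95725 m.
Worst case both components are at the extreme and orthogonal: √(11.057² + 3.95725²) ≈ 11.7438 m.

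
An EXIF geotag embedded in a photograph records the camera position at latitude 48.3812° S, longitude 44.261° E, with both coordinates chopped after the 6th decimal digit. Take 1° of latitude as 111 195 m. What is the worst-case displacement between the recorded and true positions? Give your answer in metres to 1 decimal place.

0.1 metres

Truncating at 6 decimal places can drop up to a full unit in the last place, so each coordinate may be off by as much as 1e-06°.
North–south component: 1e-06° × 111195 = 0.111195 m.
E–W at 48.3812°: 1e-06° × 111195 × cos 48.3812° = 1e-06 × 111195 × 0.6642 ≈ 0.0738526 m.
Combining orthogonally: (0.111195² + 0.0738526²)^½ ≈ 0.133486 m.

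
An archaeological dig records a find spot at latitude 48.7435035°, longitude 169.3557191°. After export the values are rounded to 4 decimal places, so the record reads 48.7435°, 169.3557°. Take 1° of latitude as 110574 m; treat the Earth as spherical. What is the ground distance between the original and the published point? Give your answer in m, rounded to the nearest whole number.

1 m

Δlat = 48.7435035 − 48.7435 = +0.0000035°; Δlon = 169.3557191 − 169.3557 = +0.0000191°.
North–south shift: 0.0000035 × 110574 = 0.387009 m.
East–west at this latitude: 0.0000191° × 110574 × cos 48.7435° ≈ 0.0000191 × 72915.9 = 1.39269 m.
Combined displacement = (0.387009² + 1.39269²)^½ ≈ 1.44547 m.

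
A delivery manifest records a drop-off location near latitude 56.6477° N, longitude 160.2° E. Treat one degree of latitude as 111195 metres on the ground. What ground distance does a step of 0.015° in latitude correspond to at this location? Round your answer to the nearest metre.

1668 metres

Along a meridian 0.015° is 0.015 × 111195 = 1667.92 m.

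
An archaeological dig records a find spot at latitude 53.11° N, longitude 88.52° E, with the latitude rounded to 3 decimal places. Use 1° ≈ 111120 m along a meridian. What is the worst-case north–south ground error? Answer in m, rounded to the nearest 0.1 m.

Rounding to 3 decimal places leaves the latitude within ±0.0005° of the true value.
Along the meridian that is 0.0005° × 111120 m/° = 55.56 m.

55.6 m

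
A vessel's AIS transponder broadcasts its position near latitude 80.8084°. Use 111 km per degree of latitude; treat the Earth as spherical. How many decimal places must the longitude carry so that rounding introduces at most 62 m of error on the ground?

At 80.8084° one degree of longitude covers 111000 × cos 80.8084° ≈ 111000 × 0.1597 ≈ 17730.7 m.
N decimal places → at most half a unit in the last place, 0.5 × 10⁻ᴺ° = 17730.7/2 × 10⁻ᴺ m.
Need 0.5 × 17730.7 × 10⁻ᴺ ≤ 62 → 10⁻ᴺ ≤ 6.994e-03, so N ≥ 2.16.
At 2 places the error can reach 88.7 m, but 3 places keeps it to 8.87 m.

3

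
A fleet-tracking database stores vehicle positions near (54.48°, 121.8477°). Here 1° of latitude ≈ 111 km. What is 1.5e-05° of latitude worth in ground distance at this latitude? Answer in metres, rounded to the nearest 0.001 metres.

1.665 metres

1.5e-05° × 111000 m/° = 1.665 m.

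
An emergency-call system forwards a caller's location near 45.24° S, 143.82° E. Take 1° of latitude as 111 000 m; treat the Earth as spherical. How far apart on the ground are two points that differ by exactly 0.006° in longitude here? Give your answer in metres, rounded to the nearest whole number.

469 metres

One degree of longitude here spans 111000 × cos 45.24° = 111000 × 0.7041 ≈ 78159.4 m; 0.006° of that is 468.956 m.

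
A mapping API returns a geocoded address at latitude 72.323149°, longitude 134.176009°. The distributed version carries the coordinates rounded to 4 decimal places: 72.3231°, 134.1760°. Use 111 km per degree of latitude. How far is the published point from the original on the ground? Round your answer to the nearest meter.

5 meters

Δlat = 72.323149 − 72.3231 = +0.000049°; Δlon = 134.176009 − 134.1760 = +0.000009°.
North–south shift: 0.000049 × 111000 = 5.439 m.
East–west at this latitude: 0.000009° × 111000 × cos 72.3231° ≈ 0.000009 × 33705 = 0.303345 m.
Distance: √(5.439² + 0.303345²) ≈ 5.44745 m.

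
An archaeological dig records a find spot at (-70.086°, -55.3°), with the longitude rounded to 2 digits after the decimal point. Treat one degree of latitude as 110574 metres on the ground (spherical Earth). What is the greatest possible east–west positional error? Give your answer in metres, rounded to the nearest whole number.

188 metres

Rounding to 2 decimal places leaves the longitude within ±0.005° of the true value.
Parallels shrink by cos φ, so at 70.086° a degree of longitude is 110574 × 0.3406 ≈ 37662.5 m.
So at most 0.005° × 37662.5 ≈ 188.313 m east–west.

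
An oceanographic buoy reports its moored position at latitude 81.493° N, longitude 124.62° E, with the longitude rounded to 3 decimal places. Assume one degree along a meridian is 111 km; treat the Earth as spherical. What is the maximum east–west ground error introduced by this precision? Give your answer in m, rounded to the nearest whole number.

Rounding to 3 decimal places leaves the longitude within ±0.0005° of the true value.
Parallels shrink by cos φ, so at 81.493° a degree of longitude is 111000 × 0.1479 ≈ 16420.3 m.
East–west error: 0.0005° × 16420.3 m/° ≈ 8.21013 m.

8 m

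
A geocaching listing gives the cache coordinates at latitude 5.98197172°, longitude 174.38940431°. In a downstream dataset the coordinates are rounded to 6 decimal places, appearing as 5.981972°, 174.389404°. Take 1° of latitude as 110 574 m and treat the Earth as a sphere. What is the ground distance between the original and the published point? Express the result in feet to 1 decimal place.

0.2 feet

Δlat = 5.98197172 − 5.981972 = -0.00000028°; Δlon = 174.38940431 − 174.389404 = +0.00000031°.
North–south shift: -0.00000028 × 110574 = -0.0309607 m.
E–W at 5.98197°: 0.00000031° × 110574 × cos 5.98197° = 0.00000031 × 110574 × 0.9946 ≈ 0.0340913 m.
Hypotenuse of the two orthogonal shifts: √(0.0309607² + 0.0340913²) = 0.0460519 m.
Converting: 0.0460519 m × 3.2808 ft/m ≈ 0.15109 ft.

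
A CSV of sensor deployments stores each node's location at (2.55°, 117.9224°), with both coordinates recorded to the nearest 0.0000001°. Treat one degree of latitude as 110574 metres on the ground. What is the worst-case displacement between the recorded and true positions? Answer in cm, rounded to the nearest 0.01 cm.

Rounding to 7 decimal places leaves each coordinate within ±5e-08° of the true value.
N–S: 5e-08° × 110574 m/° = 0.0055287 m.
East–west component at 2.55°: 5e-08° × 110574 × cos 2.55° ≈ 5e-08 × 110465 ≈ 0.00552323 m.
Worst case both components are at the extreme and orthogonal: √(0.0055287² + 0.00552323²) ≈ 0.00781489 m.
That is 0.00781489 m = 0.78149 cm.

0.78 cm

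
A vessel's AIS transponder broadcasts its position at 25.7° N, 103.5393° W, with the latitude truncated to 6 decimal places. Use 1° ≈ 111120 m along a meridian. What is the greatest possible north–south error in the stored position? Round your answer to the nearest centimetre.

Truncating at 6 decimal places can drop up to a full unit in the last place, so the latitude may be off by as much as 1e-06°.
So the N–S error is at most 1e-06 × 111120 = 0.11112 m.
That is 0.11112 m = 11.112 cm.

11 centimetres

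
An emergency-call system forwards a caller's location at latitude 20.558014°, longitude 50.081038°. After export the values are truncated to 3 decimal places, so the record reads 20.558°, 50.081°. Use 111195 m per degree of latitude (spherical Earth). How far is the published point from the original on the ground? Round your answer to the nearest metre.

4 metres

The latitude changed by +0.000014° and the longitude by +0.000038°.
North–south shift: 0.000014 × 111195 = 1.55673 m.
E–W at 20.558°: 0.000038° × 111195 × cos 20.558° = 0.000038 × 111195 × 0.9363 ≈ 3.95632 m.
Combined displacement = (1.55673² + 3.95632²)^½ ≈ 4.25158 m.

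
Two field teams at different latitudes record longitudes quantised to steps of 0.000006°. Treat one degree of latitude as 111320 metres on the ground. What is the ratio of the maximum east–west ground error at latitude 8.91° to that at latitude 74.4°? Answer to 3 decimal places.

With a 0.000006° grid the true value lies within half a step, ±0.000006°/2 = ±3e-06°, of the stored one.
Error at 8.91° = 3e-06° × 111320 × cos 8.91° ≈ 0.33396 × 0.9879 = 0.32993 m.
At 74.4°: 3e-06° × 111320 × cos 74.4° = 3e-06 × 111320 × 0.2689 ≈ 0.089808 m.
Ratio: 0.32993 / 0.089808 = cos 8.91° / cos 74.4° ≈ 3.6737.

3.674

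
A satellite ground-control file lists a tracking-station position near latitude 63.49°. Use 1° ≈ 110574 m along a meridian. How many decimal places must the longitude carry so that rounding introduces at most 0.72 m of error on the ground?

5 decimal places

At 63.49° one degree of longitude covers 110574 × cos 63.49° ≈ 110574 × 0.4464 ≈ 49355.1 m.
N decimal places → at most half a unit in the last place, 0.5 × 10⁻ᴺ° = 49355.1/2 × 10⁻ᴺ m.
Need 0.5 × 49355.1 × 10⁻ᴺ ≤ 0.72 → 10⁻ᴺ ≤ 2.918e-05, so N ≥ 4.53.
N = 4 would give 2.47 m (too coarse); N = 5 gives 0.247 m ≤ 0.72 m.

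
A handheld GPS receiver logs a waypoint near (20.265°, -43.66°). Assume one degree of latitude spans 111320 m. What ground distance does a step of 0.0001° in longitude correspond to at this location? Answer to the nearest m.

10 m

One degree of longitude here spans 111320 × cos 20.265° = 111320 × 0.9381 ≈ 104429 m; 0.0001° of that is 10.4429 m.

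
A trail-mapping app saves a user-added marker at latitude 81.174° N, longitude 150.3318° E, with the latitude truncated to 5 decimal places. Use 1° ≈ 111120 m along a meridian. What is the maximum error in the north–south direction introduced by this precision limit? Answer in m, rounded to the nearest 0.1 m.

Truncating at 5 decimal places can drop up to a full unit in the last place, so the latitude may be off by as much as 1e-05°.
North–south distance: 1e-05° × 111120 m/° = 1.1112 m.

1.1 m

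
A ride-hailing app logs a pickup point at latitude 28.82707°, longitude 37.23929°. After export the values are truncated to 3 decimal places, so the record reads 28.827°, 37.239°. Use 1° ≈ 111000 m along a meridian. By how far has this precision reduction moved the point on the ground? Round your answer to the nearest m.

Δlat = 28.82707 − 28.827 = +0.00007°; Δlon = 37.23929 − 37.239 = +0.00029°.
N–S: 0.00007° × 111000 m/° = 7.77 m.
E–W at 28.827°: 0.00029° × 111000 × cos 28.827° = 0.00029 × 111000 × 0.8761 ≈ 28.201 m.
Distance: √(7.77² + 28.201²) ≈ 29.2518 m.

29 m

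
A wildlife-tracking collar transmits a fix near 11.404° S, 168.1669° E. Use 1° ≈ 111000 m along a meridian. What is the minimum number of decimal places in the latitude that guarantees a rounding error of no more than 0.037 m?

One degree of latitude covers 111000 m.
Rounding to N decimal places gives at most 0.5 × 10⁻ᴺ degrees of error, i.e. 0.5 × 10⁻ᴺ × 111000 m.
Need 0.5 × 111000 × 10⁻ᴺ ≤ 0.037 → 10⁻ᴺ ≤ 6.667e-07, so N ≥ 6.18.
So 7 decimal places suffice (0.00555 m); 6 would allow up to 0.0555 m.

7 decimal places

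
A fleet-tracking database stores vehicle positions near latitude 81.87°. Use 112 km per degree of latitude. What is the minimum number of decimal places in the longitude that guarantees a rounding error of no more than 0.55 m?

At 81.87° one degree of longitude covers 112000 × cos 81.87° ≈ 112000 × 0.1414 ≈ 15839 m.
Rounding to N decimal places gives at most 0.5 × 10⁻ᴺ degrees of error, i.e. 0.5 × 10⁻ᴺ × 15839 m.
Need 0.5 × 15839 × 10⁻ᴺ ≤ 0.55 → 10⁻ᴺ ≤ 6.945e-05, so N ≥ 4.16.
At 4 places the error can reach 0.792 m, but 5 places keeps it to 0.0792 m.

5 decimal places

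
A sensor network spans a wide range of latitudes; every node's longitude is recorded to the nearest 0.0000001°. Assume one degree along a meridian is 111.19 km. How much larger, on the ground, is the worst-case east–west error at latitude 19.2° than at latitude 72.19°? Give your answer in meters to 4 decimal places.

0.0035 meters

Rounding to 7 decimal places leaves the longitude within ±5e-08° of the true value.
At 19.2°: 5e-08° × 111190 × cos 19.2° = 5e-08 × 111190 × 0.9444 ≈ 0.0052503 m.
At 72.19°: 5e-08° × 111190 × cos 72.19° = 5e-08 × 111190 × 0.3059 ≈ 0.0017004 m.
Difference: 0.0052503 − 0.0017004 = 0.0035498 m.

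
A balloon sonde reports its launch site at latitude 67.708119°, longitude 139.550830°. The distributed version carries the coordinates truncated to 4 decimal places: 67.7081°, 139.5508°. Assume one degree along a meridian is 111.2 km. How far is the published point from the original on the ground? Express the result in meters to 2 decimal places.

2.46 meters

The latitude changed by +0.000019° and the longitude by +0.000030°.
North–south shift: 0.000019 × 111200 = 2.1128 m.
East–west at this latitude: 0.000030° × 111200 × cos 67.7081° ≈ 0.000030 × 42181 = 1.26543 m.
Distance: √(2.1128² + 1.26543²) ≈ 2.46277 m.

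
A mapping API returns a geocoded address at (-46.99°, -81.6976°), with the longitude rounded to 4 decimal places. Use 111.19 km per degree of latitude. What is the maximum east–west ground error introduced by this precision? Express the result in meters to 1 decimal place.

3.8 meters

Rounding to 4 decimal places leaves the longitude within ±5e-05° of the true value.
One degree of longitude at 46.99° is 111190 × cos 46.99° ≈ 111190 × 0.6821 = 75845.6 m.
So at most 5e-05° × 75845.6 ≈ 3.79228 m east–west.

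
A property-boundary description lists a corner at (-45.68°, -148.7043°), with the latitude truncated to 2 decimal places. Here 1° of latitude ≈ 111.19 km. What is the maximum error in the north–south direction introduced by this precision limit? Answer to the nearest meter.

1112 meters

Truncating at 2 decimal places can drop up to a full unit in the last place, so the latitude may be off by as much as 0.01°.
North–south distance: 0.01° × 111190 m/° = 1111.9 m.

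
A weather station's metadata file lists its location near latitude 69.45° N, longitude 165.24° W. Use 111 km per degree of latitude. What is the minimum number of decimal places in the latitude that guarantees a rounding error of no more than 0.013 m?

7

One degree of latitude covers 111000 m.
N decimal places → at most half a unit in the last place, 0.5 × 10⁻ᴺ° = 111000/2 × 10⁻ᴺ m.
Setting 55500 × 10⁻ᴺ ≤ 0.013 gives 10ᴺ ≥ 4.269e+06, i.e. N ≥ 6.63.
So 7 decimal places suffice (0.00555 m); 6 would allow up to 0.0555 m.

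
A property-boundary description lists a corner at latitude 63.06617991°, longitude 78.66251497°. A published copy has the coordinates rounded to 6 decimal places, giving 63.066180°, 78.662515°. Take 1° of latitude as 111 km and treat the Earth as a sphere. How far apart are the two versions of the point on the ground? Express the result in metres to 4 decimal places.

0.0101 metres

The latitude changed by -0.00000009° and the longitude by -0.00000003°.
North–south shift: -0.00000009 × 111000 = -0.00999 m.
E–W at 63.0662°: -0.00000003° × 111000 × cos 63.0662° = -0.00000003 × 111000 × 0.4530 ≈ -0.00150836 m.
Distance: √(0.00999² + 0.00150836²) ≈ 0.0101032 m.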